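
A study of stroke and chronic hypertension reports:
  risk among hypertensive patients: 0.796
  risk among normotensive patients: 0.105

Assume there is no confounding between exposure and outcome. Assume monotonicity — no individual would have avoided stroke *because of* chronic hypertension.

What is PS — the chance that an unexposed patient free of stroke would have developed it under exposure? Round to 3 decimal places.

PS ≈ 0.772

Let p₁ = 0.796, p₀ = 0.105.
Under exogeneity and monotonicity, PS = (p₁ − p₀) / (1 − p₀).
PS = (0.796 − 0.105) / (1 − 0.105) = 0.691 / 0.895 ≈ 0.7721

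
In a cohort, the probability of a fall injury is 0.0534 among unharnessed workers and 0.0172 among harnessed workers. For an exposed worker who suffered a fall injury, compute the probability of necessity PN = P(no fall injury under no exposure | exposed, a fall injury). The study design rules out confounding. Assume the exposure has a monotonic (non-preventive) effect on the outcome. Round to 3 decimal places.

Let p₁ = 0.0534, p₀ = 0.0172.
Under exogeneity and monotonicity, PN = (p₁ − p₀) / p₁.
PN = (0.0534 − 0.0172) / 0.0534 = 0.0362 / 0.0534 ≈ 0.6779

PN ≈ 0.678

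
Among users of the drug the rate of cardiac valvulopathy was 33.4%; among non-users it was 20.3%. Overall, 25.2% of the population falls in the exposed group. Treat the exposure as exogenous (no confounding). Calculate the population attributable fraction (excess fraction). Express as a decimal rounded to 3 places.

PAF ≈ 0.140

p₁ = 0.334, p₀ = 0.203.
Overall risk P(Y=1) = π·p₁ + (1−π)·p₀ = 0.252×0.334 + 0.748×0.203 = 0.23601.
Under exogeneity, PAF = [P(Y=1) − p₀] / P(Y=1).
PAF = (0.23601 − 0.203) / 0.23601 ≈ 0.1399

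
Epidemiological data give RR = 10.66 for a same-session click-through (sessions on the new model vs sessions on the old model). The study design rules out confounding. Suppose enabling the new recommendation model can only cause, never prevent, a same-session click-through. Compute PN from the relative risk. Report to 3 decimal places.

PN ≈ 0.906

Under exogeneity and monotonicity, PN = (RR − 1) / RR = 1 − 1/RR.
PN = (10.66 − 1) / 10.66 = 9.66 / 10.66 ≈ 0.9062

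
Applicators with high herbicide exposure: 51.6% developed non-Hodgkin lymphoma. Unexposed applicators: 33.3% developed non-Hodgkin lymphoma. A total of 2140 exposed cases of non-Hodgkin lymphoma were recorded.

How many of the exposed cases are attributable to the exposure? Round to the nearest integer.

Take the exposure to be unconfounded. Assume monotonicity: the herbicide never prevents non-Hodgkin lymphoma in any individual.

p₁ = 0.516, p₀ = 0.333.
PN = (p₁ − p₀)/p₁ = (0.516 − 0.333) / 0.516 ≈ 0.35465.
Attributable cases ≈ PN × (exposed cases) = 0.35465 × 2140 ≈ 758.95.

about 759 cases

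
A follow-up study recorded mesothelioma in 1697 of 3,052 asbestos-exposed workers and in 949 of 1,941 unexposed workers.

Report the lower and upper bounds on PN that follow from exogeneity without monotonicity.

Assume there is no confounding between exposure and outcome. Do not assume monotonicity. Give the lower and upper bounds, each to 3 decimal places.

p₁ = P(outcome | exposed) = 1697/3052 = 0.55603
p₀ = P(outcome | unexposed) = 949/1941 = 0.48892
Under exogeneity alone the bounds on PN are max{0,(p₁−p₀)/p₁} ≤ PN ≤ min{1,(1−p₀)/p₁}.
  lower = (p₁ − p₀)/p₁ = 0.067106 / 0.55603 ≈ 0.1207
  upper = min{1, (1 − p₀)/p₁} = 0.51108 / 0.55603 ≈ 0.9192

0.121 ≤ PN ≤ 0.919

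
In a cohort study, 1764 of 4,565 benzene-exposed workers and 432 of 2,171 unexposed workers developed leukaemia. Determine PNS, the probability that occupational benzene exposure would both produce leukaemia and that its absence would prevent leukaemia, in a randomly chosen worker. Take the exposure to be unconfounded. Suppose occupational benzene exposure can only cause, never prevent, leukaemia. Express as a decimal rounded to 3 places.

PNS ≈ 0.187

p₁ = P(outcome | exposed) = 1764/4565 = 0.38642
p₀ = P(outcome | unexposed) = 432/2171 = 0.19899
Under exogeneity and monotonicity, PNS = p₁ − p₀.
PNS = 0.38642 − 0.19899 = 0.18743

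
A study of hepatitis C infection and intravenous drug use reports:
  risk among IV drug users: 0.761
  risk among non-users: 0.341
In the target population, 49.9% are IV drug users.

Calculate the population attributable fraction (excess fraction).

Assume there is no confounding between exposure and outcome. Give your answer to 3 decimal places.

PAF ≈ 0.381

Let p₁ = 0.761, p₀ = 0.341.
Overall risk P(Y=1) = π·p₁ + (1−π)·p₀ = 0.499×0.761 + 0.501×0.341 = 0.55058.
Under exogeneity, PAF = [P(Y=1) − p₀] / P(Y=1).
PAF = (0.55058 − 0.341) / 0.55058 ≈ 0.3807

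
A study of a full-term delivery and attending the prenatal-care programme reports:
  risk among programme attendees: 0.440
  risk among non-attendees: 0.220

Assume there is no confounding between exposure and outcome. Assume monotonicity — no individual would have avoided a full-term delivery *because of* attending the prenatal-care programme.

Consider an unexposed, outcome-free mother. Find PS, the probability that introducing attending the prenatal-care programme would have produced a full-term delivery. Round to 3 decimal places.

PS ≈ 0.282

Let p₁ = 0.44, p₀ = 0.22.
Under exogeneity and monotonicity, PS = (p₁ − p₀) / (1 − p₀).
PS = (0.44 − 0.22) / (1 − 0.22) = 0.22 / 0.78 ≈ 0.2821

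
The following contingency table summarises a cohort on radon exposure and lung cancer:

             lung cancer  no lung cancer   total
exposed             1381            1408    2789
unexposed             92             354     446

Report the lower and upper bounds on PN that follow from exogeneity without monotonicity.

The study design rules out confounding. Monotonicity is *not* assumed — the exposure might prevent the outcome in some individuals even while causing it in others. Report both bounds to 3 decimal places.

0.583 ≤ PN ≤ 1.000

p₁ = P(outcome | exposed) = 1381/2789 = 0.49516
p₀ = P(outcome | unexposed) = 92/446 = 0.20628
Under exogeneity alone the bounds on PN are max{0,(p₁−p₀)/p₁} ≤ PN ≤ min{1,(1−p₀)/p₁}.
  lower = (p₁ − p₀)/p₁ = 0.28888 / 0.49516 ≈ 0.5834
  upper = min{1, (1 − p₀)/p₁} = 0.79372 / 0.49516 ≈ 1.6030 → capped at 1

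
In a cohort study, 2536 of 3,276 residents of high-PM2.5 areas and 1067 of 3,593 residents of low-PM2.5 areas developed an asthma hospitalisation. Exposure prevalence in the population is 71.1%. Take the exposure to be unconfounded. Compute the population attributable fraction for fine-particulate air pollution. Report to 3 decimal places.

p₁ = P(outcome | exposed) = 2536/3276 = 0.77411
p₀ = P(outcome | unexposed) = 1067/3593 = 0.29697
Overall risk P(Y=1) = π·p₁ + (1−π)·p₀ = 0.711×0.77411 + 0.289×0.29697 = 0.63622.
Under exogeneity, PAF = [P(Y=1) − p₀] / P(Y=1).
PAF = (0.63622 − 0.29697) / 0.63622 ≈ 0.5332

PAF ≈ 0.533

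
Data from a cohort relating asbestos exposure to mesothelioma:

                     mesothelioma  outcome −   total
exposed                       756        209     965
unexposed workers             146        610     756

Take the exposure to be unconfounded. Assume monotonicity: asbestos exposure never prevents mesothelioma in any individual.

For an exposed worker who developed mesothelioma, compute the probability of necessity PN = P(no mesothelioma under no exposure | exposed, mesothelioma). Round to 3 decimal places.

p₁ = P(outcome | exposed) = 756/965 = 0.78342
p₀ = P(outcome | unexposed) = 146/756 = 0.19312
Under exogeneity and monotonicity, PN = (p₁ − p₀)/p₁.
PN = (0.78342 − 0.19312) / 0.78342 ≈ 0.7535

PN ≈ 0.753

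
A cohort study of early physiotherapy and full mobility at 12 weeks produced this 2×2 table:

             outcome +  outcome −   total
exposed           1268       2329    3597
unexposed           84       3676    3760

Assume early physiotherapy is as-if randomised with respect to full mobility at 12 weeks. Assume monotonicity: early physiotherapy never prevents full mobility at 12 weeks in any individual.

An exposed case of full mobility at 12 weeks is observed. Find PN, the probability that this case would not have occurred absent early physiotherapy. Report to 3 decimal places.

p₁ = P(outcome | exposed) = 1268/3597 = 0.35252
p₀ = P(outcome | unexposed) = 84/3760 = 0.02234
Under exogeneity and monotonicity, PN = (p₁ − p₀) / p₁.
PN = (0.35252 − 0.02234) / 0.35252 = 0.33018 / 0.35252 ≈ 0.9366

PN ≈ 0.937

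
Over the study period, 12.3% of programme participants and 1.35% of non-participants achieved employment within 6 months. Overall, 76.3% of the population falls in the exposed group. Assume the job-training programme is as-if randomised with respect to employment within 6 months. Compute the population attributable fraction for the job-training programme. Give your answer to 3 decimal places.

p₁ = 0.123, p₀ = 0.0135.
Overall risk P(Y=1) = π·p₁ + (1−π)·p₀ = 0.763×0.123 + 0.237×0.0135 = 0.097049.
Under exogeneity, PAF = [P(Y=1) − p₀] / P(Y=1).
PAF = (0.097049 − 0.0135) / 0.097049 ≈ 0.8609

PAF ≈ 0.861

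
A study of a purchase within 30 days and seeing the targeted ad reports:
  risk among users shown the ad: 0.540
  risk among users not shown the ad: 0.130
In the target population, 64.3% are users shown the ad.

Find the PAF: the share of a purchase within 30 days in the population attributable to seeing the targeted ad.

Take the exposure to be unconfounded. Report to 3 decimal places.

Let p₁ = 0.54, p₀ = 0.13.
Overall risk P(Y=1) = π·p₁ + (1−π)·p₀ = 0.643×0.54 + 0.357×0.13 = 0.39363.
Under exogeneity, PAF = [P(Y=1) − p₀] / P(Y=1).
PAF = (0.39363 − 0.13) / 0.39363 ≈ 0.6697

PAF ≈ 0.670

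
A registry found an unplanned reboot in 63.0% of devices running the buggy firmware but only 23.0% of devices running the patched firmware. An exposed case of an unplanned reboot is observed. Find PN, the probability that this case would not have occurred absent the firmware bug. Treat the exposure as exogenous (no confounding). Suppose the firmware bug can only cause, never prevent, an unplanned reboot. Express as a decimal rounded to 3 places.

p₁ = 0.63, p₀ = 0.23.
Under exogeneity and monotonicity, PN = (p₁ − p₀) / p₁.
PN = (0.63 − 0.23) / 0.63 = 0.4 / 0.63 ≈ 0.6349

PN ≈ 0.635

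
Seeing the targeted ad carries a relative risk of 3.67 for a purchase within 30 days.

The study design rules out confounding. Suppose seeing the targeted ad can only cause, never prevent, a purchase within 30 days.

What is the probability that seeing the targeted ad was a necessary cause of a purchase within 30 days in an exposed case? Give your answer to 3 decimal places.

PN ≈ 0.728

Under exogeneity and monotonicity, PN = (RR − 1) / RR = 1 − 1/RR.
PN = (3.67 − 1) / 3.67 = 2.67 / 3.67 ≈ 0.7275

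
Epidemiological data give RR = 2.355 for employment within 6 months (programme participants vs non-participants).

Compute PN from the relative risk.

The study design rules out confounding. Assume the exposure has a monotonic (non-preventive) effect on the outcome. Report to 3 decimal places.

PN ≈ 0.575

Under exogeneity and monotonicity, PN = (RR − 1) / RR = 1 − 1/RR.
PN = (2.355 − 1) / 2.355 = 1.355 / 2.355 ≈ 0.5754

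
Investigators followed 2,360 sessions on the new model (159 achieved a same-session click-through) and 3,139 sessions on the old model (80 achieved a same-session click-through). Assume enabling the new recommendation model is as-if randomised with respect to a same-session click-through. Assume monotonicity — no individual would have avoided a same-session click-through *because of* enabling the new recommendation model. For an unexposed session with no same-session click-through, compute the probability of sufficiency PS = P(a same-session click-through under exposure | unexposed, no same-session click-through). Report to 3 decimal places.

PS ≈ 0.043

p₁ = P(outcome | exposed) = 159/2360 = 0.067373
p₀ = P(outcome | unexposed) = 80/3139 = 0.025486
Under exogeneity and monotonicity, PS = (p₁ − p₀) / (1 − p₀).
PS = (0.067373 − 0.025486) / (1 − 0.025486) = 0.041887 / 0.97451 ≈ 0.0430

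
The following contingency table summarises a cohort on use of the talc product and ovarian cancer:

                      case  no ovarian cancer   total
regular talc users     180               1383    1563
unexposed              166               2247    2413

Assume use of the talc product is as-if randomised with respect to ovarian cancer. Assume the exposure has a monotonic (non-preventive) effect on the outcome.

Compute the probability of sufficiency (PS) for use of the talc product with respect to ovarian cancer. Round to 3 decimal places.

p₁ = P(outcome | exposed) = 180/1563 = 0.11516
p₀ = P(outcome | unexposed) = 166/2413 = 0.068794
Under exogeneity and monotonicity, PS = (p₁ − p₀) / (1 − p₀).
PS = (0.11516 − 0.068794) / (1 − 0.068794) = 0.046369 / 0.93121 ≈ 0.0498

PS ≈ 0.050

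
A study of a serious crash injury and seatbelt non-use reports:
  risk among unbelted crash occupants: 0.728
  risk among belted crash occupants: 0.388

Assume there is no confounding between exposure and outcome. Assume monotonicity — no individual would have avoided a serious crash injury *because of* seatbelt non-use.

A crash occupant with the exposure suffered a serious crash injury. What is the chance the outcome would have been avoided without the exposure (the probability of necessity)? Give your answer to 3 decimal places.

PN ≈ 0.467

Let p₁ = 0.728, p₀ = 0.388.
Under exogeneity and monotonicity, PN = (p₁ − p₀) / p₁.
PN = (0.728 − 0.388) / 0.728 = 0.34 / 0.728 ≈ 0.4670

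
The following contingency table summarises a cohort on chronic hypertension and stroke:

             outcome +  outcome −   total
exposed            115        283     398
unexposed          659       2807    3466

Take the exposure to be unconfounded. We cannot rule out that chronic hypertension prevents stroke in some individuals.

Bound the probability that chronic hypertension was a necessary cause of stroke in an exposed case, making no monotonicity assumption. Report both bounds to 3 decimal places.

0.342 ≤ PN ≤ 1.000

p₁ = P(outcome | exposed) = 115/398 = 0.28894
p₀ = P(outcome | unexposed) = 659/3466 = 0.19013
Under exogeneity alone the bounds on PN are max{0,(p₁−p₀)/p₁} ≤ PN ≤ min{1,(1−p₀)/p₁}.
  lower = (p₁ − p₀)/p₁ = 0.098812 / 0.28894 ≈ 0.3420
  upper = min{1, (1 − p₀)/p₁} = 0.80987 / 0.28894 ≈ 2.8028 → capped at 1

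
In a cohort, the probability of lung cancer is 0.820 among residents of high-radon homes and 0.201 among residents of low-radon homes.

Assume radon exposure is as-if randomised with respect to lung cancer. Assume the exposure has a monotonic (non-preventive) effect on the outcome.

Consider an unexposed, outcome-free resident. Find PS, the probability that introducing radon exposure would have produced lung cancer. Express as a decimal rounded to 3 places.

PS ≈ 0.775

Let p₁ = 0.82, p₀ = 0.201.
Under exogeneity and monotonicity, PS = (p₁ − p₀) / (1 − p₀).
PS = (0.82 − 0.201) / (1 − 0.201) = 0.619 / 0.799 ≈ 0.7747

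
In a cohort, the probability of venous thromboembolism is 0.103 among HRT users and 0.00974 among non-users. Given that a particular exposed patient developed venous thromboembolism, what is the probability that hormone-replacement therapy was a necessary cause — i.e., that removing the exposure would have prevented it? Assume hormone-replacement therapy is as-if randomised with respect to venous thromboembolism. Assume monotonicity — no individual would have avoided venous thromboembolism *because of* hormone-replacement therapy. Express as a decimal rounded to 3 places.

Let p₁ = 0.103, p₀ = 0.00974.
Under exogeneity and monotonicity, PN = (p₁ − p₀) / p₁.
PN = (0.103 − 0.00974) / 0.103 = 0.09326 / 0.103 ≈ 0.9054

PN ≈ 0.905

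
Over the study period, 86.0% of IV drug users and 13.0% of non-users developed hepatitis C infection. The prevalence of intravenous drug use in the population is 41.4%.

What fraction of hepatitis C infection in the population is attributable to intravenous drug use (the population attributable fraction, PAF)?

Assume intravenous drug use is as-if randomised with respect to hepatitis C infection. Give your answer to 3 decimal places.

p₁ = 0.86, p₀ = 0.13.
Overall risk P(Y=1) = π·p₁ + (1−π)·p₀ = 0.414×0.86 + 0.586×0.13 = 0.43222.
Under exogeneity, PAF = [P(Y=1) − p₀] / P(Y=1).
PAF = (0.43222 − 0.13) / 0.43222 ≈ 0.6992

PAF ≈ 0.699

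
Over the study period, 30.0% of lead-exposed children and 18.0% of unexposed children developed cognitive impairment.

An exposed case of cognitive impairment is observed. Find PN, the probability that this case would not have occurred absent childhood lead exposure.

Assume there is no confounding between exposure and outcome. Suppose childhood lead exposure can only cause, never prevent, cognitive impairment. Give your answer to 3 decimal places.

p₁ = 0.3, p₀ = 0.18.
Under exogeneity and monotonicity, PN = (p₁ − p₀) / p₁.
PN = (0.3 − 0.18) / 0.3 = 0.12 / 0.3 ≈ 0.4000

PN ≈ 0.400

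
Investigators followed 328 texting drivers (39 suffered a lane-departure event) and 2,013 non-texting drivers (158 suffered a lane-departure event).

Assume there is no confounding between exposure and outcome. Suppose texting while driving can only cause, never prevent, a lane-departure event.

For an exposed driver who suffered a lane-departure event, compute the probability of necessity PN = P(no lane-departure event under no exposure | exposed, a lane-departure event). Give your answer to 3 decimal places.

PN ≈ 0.340

p₁ = P(outcome | exposed) = 39/328 = 0.1189
p₀ = P(outcome | unexposed) = 158/2013 = 0.07849
Under exogeneity and monotonicity, PN = (p₁ − p₀) / p₁.
PN = (0.1189 − 0.07849) / 0.1189 = 0.040413 / 0.1189 ≈ 0.3399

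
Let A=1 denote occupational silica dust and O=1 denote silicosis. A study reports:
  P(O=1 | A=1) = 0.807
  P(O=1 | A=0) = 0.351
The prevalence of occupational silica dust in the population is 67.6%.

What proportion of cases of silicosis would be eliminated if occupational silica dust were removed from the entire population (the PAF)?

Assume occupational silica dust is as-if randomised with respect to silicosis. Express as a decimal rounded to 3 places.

Let p₁ = 0.807, p₀ = 0.351.
Overall risk P(Y=1) = π·p₁ + (1−π)·p₀ = 0.676×0.807 + 0.324×0.351 = 0.65926.
Under exogeneity, PAF = [P(Y=1) − p₀] / P(Y=1).
PAF = (0.65926 − 0.351) / 0.65926 ≈ 0.4676

PAF ≈ 0.468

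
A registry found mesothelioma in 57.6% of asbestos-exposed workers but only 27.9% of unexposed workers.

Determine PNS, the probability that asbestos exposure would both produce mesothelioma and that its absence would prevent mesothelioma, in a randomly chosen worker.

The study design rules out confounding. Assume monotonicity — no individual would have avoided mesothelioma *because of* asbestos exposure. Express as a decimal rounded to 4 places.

PNS ≈ 0.2970

p₁ = 0.576, p₀ = 0.279.
Under exogeneity and monotonicity, PNS = p₁ − p₀.
PNS = 0.576 − 0.279 = 0.297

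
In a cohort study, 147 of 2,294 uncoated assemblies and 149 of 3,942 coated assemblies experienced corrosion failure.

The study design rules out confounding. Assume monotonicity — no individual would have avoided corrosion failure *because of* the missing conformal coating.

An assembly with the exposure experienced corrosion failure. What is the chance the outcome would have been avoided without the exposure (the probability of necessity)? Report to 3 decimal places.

PN ≈ 0.410

p₁ = P(outcome | exposed) = 147/2294 = 0.06408
p₀ = P(outcome | unexposed) = 149/3942 = 0.037798
Under exogeneity and monotonicity, PN = (p₁ − p₀) / p₁.
PN = (0.06408 − 0.037798) / 0.06408 = 0.026282 / 0.06408 ≈ 0.4101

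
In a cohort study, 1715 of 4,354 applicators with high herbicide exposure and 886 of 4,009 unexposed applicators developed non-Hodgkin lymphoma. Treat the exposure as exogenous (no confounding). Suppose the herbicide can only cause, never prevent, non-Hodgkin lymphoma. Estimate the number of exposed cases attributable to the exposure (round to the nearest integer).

about 753 cases

p₁ = P(outcome | exposed) = 1715/4354 = 0.39389
p₀ = P(outcome | unexposed) = 886/4009 = 0.221
PN = (p₁ − p₀)/p₁ = (0.39389 − 0.221) / 0.39389 ≈ 0.43892.
Attributable cases ≈ PN × (exposed cases) = 0.43892 × 1715 ≈ 752.75.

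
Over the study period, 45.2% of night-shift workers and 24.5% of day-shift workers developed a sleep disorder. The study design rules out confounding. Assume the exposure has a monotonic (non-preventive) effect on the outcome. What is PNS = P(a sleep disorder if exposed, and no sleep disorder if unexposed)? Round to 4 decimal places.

p₁ = 0.452, p₀ = 0.245.
Under exogeneity and monotonicity, PNS = p₁ − p₀.
PNS = 0.452 − 0.245 = 0.207

PNS ≈ 0.2070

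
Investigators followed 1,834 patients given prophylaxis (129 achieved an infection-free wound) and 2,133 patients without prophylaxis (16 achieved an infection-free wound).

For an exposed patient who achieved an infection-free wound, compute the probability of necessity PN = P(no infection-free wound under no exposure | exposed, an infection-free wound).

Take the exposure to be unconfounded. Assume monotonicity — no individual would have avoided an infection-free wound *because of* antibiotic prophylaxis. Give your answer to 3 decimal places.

p₁ = P(outcome | exposed) = 129/1834 = 0.070338
p₀ = P(outcome | unexposed) = 16/2133 = 0.0075012
Under exogeneity and monotonicity, PN = (p₁ − p₀) / p₁.
PN = (0.070338 − 0.0075012) / 0.070338 = 0.062837 / 0.070338 ≈ 0.8934

PN ≈ 0.893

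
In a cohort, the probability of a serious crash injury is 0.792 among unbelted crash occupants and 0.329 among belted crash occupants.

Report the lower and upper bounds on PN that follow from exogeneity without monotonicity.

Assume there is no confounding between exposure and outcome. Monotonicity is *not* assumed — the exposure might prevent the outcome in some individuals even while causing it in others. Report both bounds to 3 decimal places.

Let p₁ = 0.792, p₀ = 0.329.
Under exogeneity alone the bounds on PN are max{0,(p₁−p₀)/p₁} ≤ PN ≤ min{1,(1−p₀)/p₁}.
  lower = (p₁ − p₀)/p₁ = 0.463 / 0.792 ≈ 0.5846
  upper = min{1, (1 − p₀)/p₁} = 0.671 / 0.792 ≈ 0.8472

0.585 ≤ PN ≤ 0.847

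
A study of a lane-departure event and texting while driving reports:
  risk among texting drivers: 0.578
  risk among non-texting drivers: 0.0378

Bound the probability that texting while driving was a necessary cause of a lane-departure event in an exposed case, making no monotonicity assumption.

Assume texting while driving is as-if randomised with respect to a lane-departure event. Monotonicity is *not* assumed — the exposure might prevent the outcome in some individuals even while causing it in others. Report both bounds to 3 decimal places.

0.935 ≤ PN ≤ 1.000

Let p₁ = 0.578, p₀ = 0.0378.
Under exogeneity alone the bounds on PN are max{0,(p₁−p₀)/p₁} ≤ PN ≤ min{1,(1−p₀)/p₁}.
  lower = (p₁ − p₀)/p₁ = 0.5402 / 0.578 ≈ 0.9346
  upper = min{1, (1 − p₀)/p₁} = 0.9622 / 0.578 ≈ 1.6647 → capped at 1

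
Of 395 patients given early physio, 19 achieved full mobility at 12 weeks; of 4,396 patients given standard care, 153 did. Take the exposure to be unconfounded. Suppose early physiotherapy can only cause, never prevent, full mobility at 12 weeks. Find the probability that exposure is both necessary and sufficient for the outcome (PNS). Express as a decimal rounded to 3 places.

p₁ = P(outcome | exposed) = 19/395 = 0.048101
p₀ = P(outcome | unexposed) = 153/4396 = 0.034804
Under exogeneity and monotonicity, PNS = p₁ − p₀.
PNS = 0.048101 − 0.034804 = 0.013297

PNS ≈ 0.013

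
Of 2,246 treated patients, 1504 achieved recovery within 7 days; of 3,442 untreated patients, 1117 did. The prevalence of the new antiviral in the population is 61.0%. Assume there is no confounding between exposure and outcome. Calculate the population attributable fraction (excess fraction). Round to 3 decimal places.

PAF ≈ 0.393

p₁ = P(outcome | exposed) = 1504/2246 = 0.66963
p₀ = P(outcome | unexposed) = 1117/3442 = 0.32452
Overall risk P(Y=1) = π·p₁ + (1−π)·p₀ = 0.61×0.66963 + 0.39×0.32452 = 0.53504.
Under exogeneity, PAF = [P(Y=1) − p₀] / P(Y=1).
PAF = (0.53504 − 0.32452) / 0.53504 ≈ 0.3935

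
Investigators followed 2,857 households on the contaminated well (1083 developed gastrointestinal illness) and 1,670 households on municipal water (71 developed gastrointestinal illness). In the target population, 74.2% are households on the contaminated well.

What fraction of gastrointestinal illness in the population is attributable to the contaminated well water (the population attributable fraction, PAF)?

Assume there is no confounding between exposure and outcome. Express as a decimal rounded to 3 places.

p₁ = P(outcome | exposed) = 1083/2857 = 0.37907
p₀ = P(outcome | unexposed) = 71/1670 = 0.042515
Overall risk P(Y=1) = π·p₁ + (1−π)·p₀ = 0.742×0.37907 + 0.258×0.042515 = 0.29224.
Under exogeneity, PAF = [P(Y=1) − p₀] / P(Y=1).
PAF = (0.29224 − 0.042515) / 0.29224 ≈ 0.8545

PAF ≈ 0.855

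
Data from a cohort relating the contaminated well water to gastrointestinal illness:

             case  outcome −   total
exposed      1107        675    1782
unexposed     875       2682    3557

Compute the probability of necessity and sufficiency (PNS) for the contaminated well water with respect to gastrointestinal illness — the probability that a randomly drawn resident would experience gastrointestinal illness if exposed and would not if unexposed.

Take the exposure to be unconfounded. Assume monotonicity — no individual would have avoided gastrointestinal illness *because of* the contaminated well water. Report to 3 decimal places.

PNS ≈ 0.375

p₁ = P(outcome | exposed) = 1107/1782 = 0.62121
p₀ = P(outcome | unexposed) = 875/3557 = 0.24599
Under exogeneity and monotonicity, PNS = p₁ − p₀.
PNS = 0.62121 − 0.24599 = 0.37522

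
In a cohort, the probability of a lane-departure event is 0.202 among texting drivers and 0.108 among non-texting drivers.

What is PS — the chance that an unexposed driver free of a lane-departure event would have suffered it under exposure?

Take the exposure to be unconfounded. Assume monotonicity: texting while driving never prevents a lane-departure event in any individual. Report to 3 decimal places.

Let p₁ = 0.202, p₀ = 0.108.
Under exogeneity and monotonicity, PS = (p₁ − p₀) / (1 − p₀).
PS = (0.202 − 0.108) / (1 − 0.108) = 0.094 / 0.892 ≈ 0.1054

PS ≈ 0.105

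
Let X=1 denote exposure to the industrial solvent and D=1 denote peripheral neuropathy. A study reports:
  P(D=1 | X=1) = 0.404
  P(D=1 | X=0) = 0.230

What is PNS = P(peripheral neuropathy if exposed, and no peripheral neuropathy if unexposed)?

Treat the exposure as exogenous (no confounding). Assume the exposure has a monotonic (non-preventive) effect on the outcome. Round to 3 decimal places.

Let p₁ = 0.404, p₀ = 0.23.
Under exogeneity and monotonicity, PNS = p₁ − p₀.
PNS = 0.404 − 0.23 = 0.174

PNS ≈ 0.174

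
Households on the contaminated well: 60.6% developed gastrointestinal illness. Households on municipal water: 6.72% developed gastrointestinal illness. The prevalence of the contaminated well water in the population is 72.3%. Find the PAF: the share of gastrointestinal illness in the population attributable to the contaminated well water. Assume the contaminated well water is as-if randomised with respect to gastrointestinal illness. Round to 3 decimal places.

p₁ = 0.606, p₀ = 0.0672.
Overall risk P(Y=1) = π·p₁ + (1−π)·p₀ = 0.723×0.606 + 0.277×0.0672 = 0.45675.
Under exogeneity, PAF = [P(Y=1) − p₀] / P(Y=1).
PAF = (0.45675 − 0.0672) / 0.45675 ≈ 0.8529

PAF ≈ 0.853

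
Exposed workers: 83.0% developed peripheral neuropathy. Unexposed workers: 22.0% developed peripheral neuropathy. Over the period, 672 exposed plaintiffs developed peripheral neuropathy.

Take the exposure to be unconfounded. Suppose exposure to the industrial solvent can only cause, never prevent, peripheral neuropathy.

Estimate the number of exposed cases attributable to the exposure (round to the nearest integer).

p₁ = 0.83, p₀ = 0.22.
PN = (p₁ − p₀)/p₁ = (0.83 − 0.22) / 0.83 ≈ 0.73494.
Attributable cases ≈ PN × (exposed cases) = 0.73494 × 672 ≈ 493.88.

about 494 cases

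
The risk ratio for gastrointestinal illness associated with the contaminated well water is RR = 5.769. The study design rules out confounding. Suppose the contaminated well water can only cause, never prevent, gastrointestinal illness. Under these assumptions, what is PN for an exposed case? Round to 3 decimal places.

PN ≈ 0.827

Under exogeneity and monotonicity, PN = (RR − 1) / RR = 1 − 1/RR.
PN = (5.769 − 1) / 5.769 = 4.769 / 5.769 ≈ 0.8267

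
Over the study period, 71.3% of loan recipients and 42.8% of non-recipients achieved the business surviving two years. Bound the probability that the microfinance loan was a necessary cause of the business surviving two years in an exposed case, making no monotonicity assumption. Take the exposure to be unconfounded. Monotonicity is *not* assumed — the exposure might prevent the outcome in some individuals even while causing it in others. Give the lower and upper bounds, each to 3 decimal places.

0.400 ≤ PN ≤ 0.802

p₁ = 0.713, p₀ = 0.428.
Under exogeneity alone the bounds on PN are max{0,(p₁−p₀)/p₁} ≤ PN ≤ min{1,(1−p₀)/p₁}.
  lower = (p₁ − p₀)/p₁ = 0.285 / 0.713 ≈ 0.3997
  upper = min{1, (1 − p₀)/p₁} = 0.572 / 0.713 ≈ 0.8022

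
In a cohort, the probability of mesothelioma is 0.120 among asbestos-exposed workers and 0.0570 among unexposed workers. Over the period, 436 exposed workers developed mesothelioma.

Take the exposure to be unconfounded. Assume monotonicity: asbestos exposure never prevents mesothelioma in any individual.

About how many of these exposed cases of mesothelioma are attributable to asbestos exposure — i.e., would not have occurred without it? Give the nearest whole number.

Let p₁ = 0.12, p₀ = 0.057.
PN = (p₁ − p₀)/p₁ = (0.12 − 0.057) / 0.12 ≈ 0.52500.
Attributable cases ≈ PN × (exposed cases) = 0.52500 × 436 ≈ 228.90.

about 229 cases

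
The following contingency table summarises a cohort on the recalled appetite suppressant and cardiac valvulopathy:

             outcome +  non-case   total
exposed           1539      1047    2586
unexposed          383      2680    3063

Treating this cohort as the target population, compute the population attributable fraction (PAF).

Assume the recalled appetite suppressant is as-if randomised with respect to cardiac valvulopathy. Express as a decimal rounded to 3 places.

p₁ = P(outcome | exposed) = 1539/2586 = 0.59513
p₀ = P(outcome | unexposed) = 383/3063 = 0.12504
Exposure prevalence π = 2586/5649 = 0.45778; overall risk P(Y=1) = 0.34024.
Under exogeneity, PAF = [P(Y=1) − p₀]/P(Y=1).
PAF = (0.34024 − 0.12504) / 0.34024 ≈ 0.6325

PAF ≈ 0.632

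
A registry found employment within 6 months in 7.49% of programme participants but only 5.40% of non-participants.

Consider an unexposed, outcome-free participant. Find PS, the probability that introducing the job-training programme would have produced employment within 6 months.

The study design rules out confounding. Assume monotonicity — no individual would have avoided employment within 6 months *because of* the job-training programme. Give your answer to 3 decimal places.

PS ≈ 0.022

p₁ = 0.0749, p₀ = 0.054.
Under exogeneity and monotonicity, PS = (p₁ − p₀) / (1 − p₀).
PS = (0.0749 − 0.054) / (1 − 0.054) = 0.0209 / 0.946 ≈ 0.0221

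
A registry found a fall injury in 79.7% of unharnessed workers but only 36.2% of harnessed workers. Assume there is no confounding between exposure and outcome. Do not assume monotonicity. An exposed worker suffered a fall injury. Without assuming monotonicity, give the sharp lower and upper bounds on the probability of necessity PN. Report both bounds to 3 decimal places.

0.546 ≤ PN ≤ 0.801

p₁ = 0.797, p₀ = 0.362.
Under exogeneity alone the bounds on PN are max{0,(p₁−p₀)/p₁} ≤ PN ≤ min{1,(1−p₀)/p₁}.
  lower = (p₁ − p₀)/p₁ = 0.435 / 0.797 ≈ 0.5458
  upper = min{1, (1 − p₀)/p₁} = 0.638 / 0.797 ≈ 0.8005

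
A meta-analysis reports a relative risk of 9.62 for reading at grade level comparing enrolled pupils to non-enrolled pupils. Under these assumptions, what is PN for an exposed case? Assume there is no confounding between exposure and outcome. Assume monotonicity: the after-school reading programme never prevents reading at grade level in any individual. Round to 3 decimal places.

PN ≈ 0.896

Under exogeneity and monotonicity, PN = (RR − 1) / RR = 1 − 1/RR.
PN = (9.62 − 1) / 9.62 = 8.62 / 9.62 ≈ 0.8960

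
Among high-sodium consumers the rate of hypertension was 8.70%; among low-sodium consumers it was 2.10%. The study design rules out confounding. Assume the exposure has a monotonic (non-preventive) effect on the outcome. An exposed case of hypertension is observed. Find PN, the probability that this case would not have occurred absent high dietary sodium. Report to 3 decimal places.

PN ≈ 0.759

p₁ = 0.087, p₀ = 0.021.
Under exogeneity and monotonicity, PN = (p₁ − p₀) / p₁.
PN = (0.087 − 0.021) / 0.087 = 0.066 / 0.087 ≈ 0.7586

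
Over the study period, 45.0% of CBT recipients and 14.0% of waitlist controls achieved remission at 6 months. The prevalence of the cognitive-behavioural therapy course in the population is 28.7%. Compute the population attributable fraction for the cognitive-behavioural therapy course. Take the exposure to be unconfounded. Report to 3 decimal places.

PAF ≈ 0.389

p₁ = 0.45, p₀ = 0.14.
Overall risk P(Y=1) = π·p₁ + (1−π)·p₀ = 0.287×0.45 + 0.713×0.14 = 0.22897.
Under exogeneity, PAF = [P(Y=1) − p₀] / P(Y=1).
PAF = (0.22897 − 0.14) / 0.22897 ≈ 0.3886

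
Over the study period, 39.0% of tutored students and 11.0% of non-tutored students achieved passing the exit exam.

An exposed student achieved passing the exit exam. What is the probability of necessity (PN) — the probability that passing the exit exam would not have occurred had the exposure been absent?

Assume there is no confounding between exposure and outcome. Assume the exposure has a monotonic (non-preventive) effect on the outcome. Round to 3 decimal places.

PN ≈ 0.718

p₁ = 0.39, p₀ = 0.11.
Under exogeneity and monotonicity, PN = (p₁ − p₀) / p₁.
PN = (0.39 − 0.11) / 0.39 = 0.28 / 0.39 ≈ 0.7179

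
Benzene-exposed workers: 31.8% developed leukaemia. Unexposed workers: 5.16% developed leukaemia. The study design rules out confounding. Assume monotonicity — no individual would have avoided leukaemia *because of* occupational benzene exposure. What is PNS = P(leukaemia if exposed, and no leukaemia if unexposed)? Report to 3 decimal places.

PNS ≈ 0.266

p₁ = 0.318, p₀ = 0.0516.
Under exogeneity and monotonicity, PNS = p₁ − p₀.
PNS = 0.318 − 0.0516 = 0.2664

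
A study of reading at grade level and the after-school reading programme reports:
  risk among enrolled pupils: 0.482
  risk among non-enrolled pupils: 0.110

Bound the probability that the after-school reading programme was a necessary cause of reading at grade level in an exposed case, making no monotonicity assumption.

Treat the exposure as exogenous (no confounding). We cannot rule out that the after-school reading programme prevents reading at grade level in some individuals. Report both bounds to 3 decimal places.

Let p₁ = 0.482, p₀ = 0.11.
Under exogeneity alone the bounds on PN are max{0,(p₁−p₀)/p₁} ≤ PN ≤ min{1,(1−p₀)/p₁}.
  lower = (p₁ − p₀)/p₁ = 0.372 / 0.482 ≈ 0.7718
  upper = min{1, (1 − p₀)/p₁} = 0.89 / 0.482 ≈ 1.8465 → capped at 1

0.772 ≤ PN ≤ 1.000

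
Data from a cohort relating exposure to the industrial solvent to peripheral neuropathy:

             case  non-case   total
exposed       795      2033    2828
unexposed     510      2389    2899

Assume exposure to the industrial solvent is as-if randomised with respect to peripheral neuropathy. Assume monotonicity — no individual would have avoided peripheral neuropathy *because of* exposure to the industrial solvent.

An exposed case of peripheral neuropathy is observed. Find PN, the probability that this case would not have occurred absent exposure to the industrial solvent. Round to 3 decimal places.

p₁ = P(outcome | exposed) = 795/2828 = 0.28112
p₀ = P(outcome | unexposed) = 510/2899 = 0.17592
Under exogeneity and monotonicity, PN = (p₁ − p₀) / p₁.
PN = (0.28112 − 0.17592) / 0.28112 = 0.10519 / 0.28112 ≈ 0.3742

PN ≈ 0.374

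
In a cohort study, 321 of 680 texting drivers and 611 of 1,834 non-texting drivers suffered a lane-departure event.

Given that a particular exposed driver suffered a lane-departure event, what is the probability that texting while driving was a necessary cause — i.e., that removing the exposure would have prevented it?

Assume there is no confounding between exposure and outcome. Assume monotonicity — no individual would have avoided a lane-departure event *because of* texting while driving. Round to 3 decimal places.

PN ≈ 0.294

p₁ = P(outcome | exposed) = 321/680 = 0.47206
p₀ = P(outcome | unexposed) = 611/1834 = 0.33315
Under exogeneity and monotonicity, PN = (p₁ − p₀) / p₁.
PN = (0.47206 − 0.33315) / 0.47206 = 0.13891 / 0.47206 ≈ 0.2943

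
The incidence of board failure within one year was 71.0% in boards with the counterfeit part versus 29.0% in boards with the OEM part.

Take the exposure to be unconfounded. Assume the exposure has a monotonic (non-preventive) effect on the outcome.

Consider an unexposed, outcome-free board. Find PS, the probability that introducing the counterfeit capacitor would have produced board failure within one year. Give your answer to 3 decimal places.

p₁ = 0.71, p₀ = 0.29.
Under exogeneity and monotonicity, PS = (p₁ − p₀) / (1 − p₀).
PS = (0.71 − 0.29) / (1 − 0.29) = 0.42 / 0.71 ≈ 0.5915

PS ≈ 0.592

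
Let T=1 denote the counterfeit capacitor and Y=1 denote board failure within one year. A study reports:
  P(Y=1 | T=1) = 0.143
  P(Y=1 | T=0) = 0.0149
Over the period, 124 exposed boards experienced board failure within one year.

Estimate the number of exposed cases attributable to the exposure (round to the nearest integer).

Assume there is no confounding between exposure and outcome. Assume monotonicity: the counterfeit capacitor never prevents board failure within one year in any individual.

about 111 cases

Let p₁ = 0.143, p₀ = 0.0149.
PN = (p₁ − p₀)/p₁ = (0.143 − 0.0149) / 0.143 ≈ 0.89580.
Attributable cases ≈ PN × (exposed cases) = 0.89580 × 124 ≈ 111.08.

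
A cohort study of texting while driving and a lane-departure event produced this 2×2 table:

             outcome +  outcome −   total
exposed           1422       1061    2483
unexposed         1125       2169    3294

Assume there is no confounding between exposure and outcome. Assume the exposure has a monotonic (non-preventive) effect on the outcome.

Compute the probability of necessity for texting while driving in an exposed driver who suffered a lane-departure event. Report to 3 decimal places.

p₁ = P(outcome | exposed) = 1422/2483 = 0.57269
p₀ = P(outcome | unexposed) = 1125/3294 = 0.34153
Under exogeneity and monotonicity, PN = (p₁ − p₀)/p₁.
PN = (0.57269 − 0.34153) / 0.57269 ≈ 0.4036

PN ≈ 0.404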